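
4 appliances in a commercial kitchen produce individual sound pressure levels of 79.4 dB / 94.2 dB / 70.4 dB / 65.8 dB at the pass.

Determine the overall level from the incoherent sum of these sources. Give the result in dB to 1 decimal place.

94.4 dB

Sum in the linear (power) domain: Σ 10^(Lᵢ/10) = 10^(79.4/10) + 10^(94.2/10) + 10^(70.4/10) + 10^(65.8/10) = 2.732e+09.
Combined level = 10 log₁₀(2.732e+09) = 94.4 dB.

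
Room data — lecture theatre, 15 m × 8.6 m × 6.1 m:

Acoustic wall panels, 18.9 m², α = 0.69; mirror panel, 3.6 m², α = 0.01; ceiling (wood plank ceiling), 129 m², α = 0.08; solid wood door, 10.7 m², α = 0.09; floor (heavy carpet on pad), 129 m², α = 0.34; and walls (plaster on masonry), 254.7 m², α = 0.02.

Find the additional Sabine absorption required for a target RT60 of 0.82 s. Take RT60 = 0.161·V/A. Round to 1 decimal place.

Equivalent absorption area: A₁ = 18.9·0.69 + 3.6·0.01 + 129·0.08 + 10.7·0.09 + 129·0.34 + 254.7·0.02 = 73.314 m².
Target A₂ = 0.161·786.9/0.82 = 154.501 sabins (V = 786.9 m³).
ΔA = A₂ − A₁ = 154.501 − 73.314 = 81.2 sabins.

81.2 sabins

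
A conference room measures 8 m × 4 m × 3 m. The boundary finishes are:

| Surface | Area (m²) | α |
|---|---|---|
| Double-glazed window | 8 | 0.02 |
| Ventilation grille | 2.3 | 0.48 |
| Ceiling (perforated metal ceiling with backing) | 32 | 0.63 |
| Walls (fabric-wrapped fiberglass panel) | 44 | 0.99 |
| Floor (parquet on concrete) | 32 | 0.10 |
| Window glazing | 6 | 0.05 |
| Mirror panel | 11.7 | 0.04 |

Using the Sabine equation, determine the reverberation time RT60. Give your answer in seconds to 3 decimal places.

Total absorption A = 8×0.02 + 2.3×0.48 + 32×0.63 + 44×0.99 + 32×0.10 + 6×0.05 + 11.7×0.04
  = 0.160 + 1.104 + 20.160 + 43.560 + 3.200 + 0.300 + 0.468 = 68.952 m² sabins.
Volume V = 8 × 4 × 3 = 96 m³.
Sabine: RT60 = 0.161 × 96 / 68.952 = 0.224 s.

0.224 s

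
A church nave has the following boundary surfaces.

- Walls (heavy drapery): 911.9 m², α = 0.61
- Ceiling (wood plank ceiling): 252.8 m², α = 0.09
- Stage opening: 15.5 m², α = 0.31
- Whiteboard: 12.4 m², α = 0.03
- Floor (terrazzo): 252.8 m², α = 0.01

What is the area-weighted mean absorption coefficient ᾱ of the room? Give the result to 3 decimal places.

0.406

Total surface area S = 1445.4 m².
Σ(Sᵢαᵢ) = 911.9*0.61 + 252.8*0.09 + 15.5*0.31 + 12.4*0.03 + 252.8*0.01 = 586.716.
ᾱ = A/S = 0.406.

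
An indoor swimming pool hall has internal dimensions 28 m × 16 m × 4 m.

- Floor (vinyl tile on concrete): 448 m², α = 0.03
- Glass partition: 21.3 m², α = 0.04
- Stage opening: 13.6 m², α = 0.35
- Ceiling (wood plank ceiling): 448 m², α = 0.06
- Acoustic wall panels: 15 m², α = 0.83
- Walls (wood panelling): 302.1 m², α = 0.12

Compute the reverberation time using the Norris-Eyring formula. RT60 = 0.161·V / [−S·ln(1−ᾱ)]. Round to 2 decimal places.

Total surface area S = 448 + 21.3 + 13.6 + 448 + 15 + 302.1 = 1248.0 m².
Absorption A = 448·0.03 + 21.3·0.04 + 13.6·0.35 + 448·0.06 + 15·0.83 + 302.1·0.12 = 94.634 sabins.
Mean coefficient ᾱ = A/S = 0.0758.
−S·ln(1−ᾱ) = −1248.0 × ln(1 − 0.0758) = 98.376.
V = 28 × 16 × 4 = 1792 m³.
T = 0.161·V/[−S·ln(1−ᾱ)] = 0.161·1792/98.376 = 2.93 s.

2.93 s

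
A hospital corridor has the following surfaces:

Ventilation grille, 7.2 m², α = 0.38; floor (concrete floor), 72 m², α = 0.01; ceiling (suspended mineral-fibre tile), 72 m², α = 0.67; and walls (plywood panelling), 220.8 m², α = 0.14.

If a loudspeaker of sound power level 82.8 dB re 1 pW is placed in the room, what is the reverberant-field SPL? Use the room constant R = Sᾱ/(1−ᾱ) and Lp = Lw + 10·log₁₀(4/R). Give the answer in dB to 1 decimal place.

A = 82.608 sabins; S = 372.0 m².
ᾱ = 0.2221, so room constant R = A/(1−ᾱ) = 106.194 m².
Lp = Lw + 10 log₁₀(4/R) = 82.8 -14.24 = 68.6 dB.

68.6 dB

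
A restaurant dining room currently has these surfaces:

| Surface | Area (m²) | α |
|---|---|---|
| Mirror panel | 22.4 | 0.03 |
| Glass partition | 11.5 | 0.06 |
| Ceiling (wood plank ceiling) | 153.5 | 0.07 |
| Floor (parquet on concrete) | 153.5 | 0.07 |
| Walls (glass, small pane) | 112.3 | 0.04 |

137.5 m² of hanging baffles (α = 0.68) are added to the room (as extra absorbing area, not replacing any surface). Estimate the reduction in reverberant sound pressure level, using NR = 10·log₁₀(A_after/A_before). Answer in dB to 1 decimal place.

6.5 dB

Summing Sᵢαᵢ: 0.672 + 0.690 + 10.745 + 10.745 + 4.492 → A_before = 27.344 sabins.
Added absorption = 137.5 × 0.68 = 93.500 sabins.
A_after = 27.344 + 93.500 = 120.844 sabins.
NR = 10·log₁₀(120.844/27.344) = 6.5 dB.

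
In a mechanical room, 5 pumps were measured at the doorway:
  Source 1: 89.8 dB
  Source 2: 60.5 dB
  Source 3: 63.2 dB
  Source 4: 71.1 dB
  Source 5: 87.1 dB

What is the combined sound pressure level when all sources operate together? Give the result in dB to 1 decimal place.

Converting to relative power and adding: 10^(89.8/10) + 10^(60.5/10) + 10^(63.2/10) + 10^(71.1/10) + 10^(87.1/10) = 1.484e+09.
Combined level = 10 log₁₀(1.484e+09) = 91.7 dB.

91.7 dB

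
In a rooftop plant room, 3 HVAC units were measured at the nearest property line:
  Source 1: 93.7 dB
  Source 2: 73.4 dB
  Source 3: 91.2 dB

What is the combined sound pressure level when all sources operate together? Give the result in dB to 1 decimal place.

95.7 dB

Converting to relative power and adding: 10^(93.7/10) + 10^(73.4/10) + 10^(91.2/10) = 3.684e+09.
L_total = 10·log₁₀(3.684e+09) = 95.7 dB.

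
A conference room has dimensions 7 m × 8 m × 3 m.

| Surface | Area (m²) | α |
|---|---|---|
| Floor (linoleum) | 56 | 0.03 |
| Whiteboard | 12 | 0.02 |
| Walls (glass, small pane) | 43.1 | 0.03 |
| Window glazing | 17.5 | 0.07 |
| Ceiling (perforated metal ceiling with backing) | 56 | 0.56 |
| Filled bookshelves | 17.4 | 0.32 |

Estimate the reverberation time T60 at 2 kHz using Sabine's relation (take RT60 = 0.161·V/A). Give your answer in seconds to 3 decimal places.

0.654 s

Summing Sᵢαᵢ: 1.680 + 0.240 + 1.293 + 1.225 + 31.360 + 5.568 → A = 41.366 sabins.
Room volume: 168 m³.
Sabine: RT60 = 0.161 × 168 / 41.366 = 0.654 s.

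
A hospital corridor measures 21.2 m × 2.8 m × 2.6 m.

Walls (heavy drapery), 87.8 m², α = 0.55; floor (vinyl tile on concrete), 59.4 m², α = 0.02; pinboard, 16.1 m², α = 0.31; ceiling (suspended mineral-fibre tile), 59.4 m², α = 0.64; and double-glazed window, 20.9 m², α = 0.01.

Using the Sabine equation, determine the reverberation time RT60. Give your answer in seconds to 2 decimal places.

A = Σ Sᵢαᵢ = 87.8·0.55 + 59.4·0.02 + 16.1·0.31 + 59.4·0.64 + 20.9·0.01 = 92.694 sabins.
Room volume: 154.336 m³.
RT60 = 0.161 · V / A = 0.161 × 154.336 / 92.694 = 0.27 s.

0.27 s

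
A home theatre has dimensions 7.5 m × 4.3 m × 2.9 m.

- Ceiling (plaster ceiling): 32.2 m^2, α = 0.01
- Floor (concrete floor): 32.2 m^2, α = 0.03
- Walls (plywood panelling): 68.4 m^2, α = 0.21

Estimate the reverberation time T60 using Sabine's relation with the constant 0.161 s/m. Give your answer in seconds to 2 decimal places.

Equivalent absorption area: A = 32.2·0.01 + 32.2·0.03 + 68.4·0.21 = 15.652 m^2.
V = 7.5·4.3·2.9 = 93.525 m³.
RT60 = 0.161 · V / A = 0.161 × 93.525 / 15.652 = 0.96 s.

0.96 s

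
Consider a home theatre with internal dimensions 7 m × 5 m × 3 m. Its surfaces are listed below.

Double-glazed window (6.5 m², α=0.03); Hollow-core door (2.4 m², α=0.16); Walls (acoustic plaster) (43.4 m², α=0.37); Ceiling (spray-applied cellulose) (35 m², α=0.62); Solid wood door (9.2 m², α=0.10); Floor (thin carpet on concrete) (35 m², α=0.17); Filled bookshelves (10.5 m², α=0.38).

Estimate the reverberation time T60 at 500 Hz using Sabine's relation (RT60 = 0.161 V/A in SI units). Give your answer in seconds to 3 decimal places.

Equivalent absorption area: A = 6.5×0.03 + 2.4×0.16 + 43.4×0.37 + 35×0.62 + 9.2×0.10 + 35×0.17 + 10.5×0.38 = 49.197 m².
Volume V = 7 × 5 × 3 = 105 m³.
RT60 = 0.161 · V / A = 0.161 × 105 / 49.197 = 0.344 s.

0.344 sec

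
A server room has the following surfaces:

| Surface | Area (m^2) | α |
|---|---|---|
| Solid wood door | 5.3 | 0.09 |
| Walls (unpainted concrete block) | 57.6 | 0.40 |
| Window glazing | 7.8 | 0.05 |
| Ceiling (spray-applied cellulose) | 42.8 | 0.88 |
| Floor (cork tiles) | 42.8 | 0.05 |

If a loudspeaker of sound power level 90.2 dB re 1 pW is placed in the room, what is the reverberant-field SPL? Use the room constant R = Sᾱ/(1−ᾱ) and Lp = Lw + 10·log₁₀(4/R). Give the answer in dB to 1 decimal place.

A = 63.711 sabins; S = 156.3 m^2.
ᾱ = 63.711/156.3 = 0.4076; R = Sᾱ/(1−ᾱ) = 63.711/(1−0.4076) = 107.547 m^2.
Lp = 90.2 + 10·log₁₀(4/107.547) = 90.2 + (-14.30) = 75.9 dB.

75.9 dB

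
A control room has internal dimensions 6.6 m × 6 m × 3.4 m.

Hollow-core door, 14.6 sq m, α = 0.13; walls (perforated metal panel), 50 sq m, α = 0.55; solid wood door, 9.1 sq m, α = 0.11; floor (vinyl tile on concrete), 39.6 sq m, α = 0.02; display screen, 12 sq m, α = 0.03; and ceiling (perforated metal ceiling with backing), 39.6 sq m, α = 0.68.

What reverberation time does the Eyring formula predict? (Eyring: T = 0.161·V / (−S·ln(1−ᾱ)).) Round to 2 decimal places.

0.30 seconds

Total surface area S = 14.6 + 50 + 9.1 + 39.6 + 12 + 39.6 = 164.9 sq m.
Σ(Sᵢαᵢ) = 14.6×0.13 + 50×0.55 + 9.1×0.11 + 39.6×0.02 + 12×0.03 + 39.6×0.68 = 58.479.
Mean coefficient ᾱ = A/S = 0.3546.
Eyring denominator: −S ln(1−ᾱ) = 72.207.
V = 6.6 × 6 × 3.4 = 134.64 m³.
T = 0.161·V/[−S·ln(1−ᾱ)] = 0.161·134.64/72.207 = 0.30 s.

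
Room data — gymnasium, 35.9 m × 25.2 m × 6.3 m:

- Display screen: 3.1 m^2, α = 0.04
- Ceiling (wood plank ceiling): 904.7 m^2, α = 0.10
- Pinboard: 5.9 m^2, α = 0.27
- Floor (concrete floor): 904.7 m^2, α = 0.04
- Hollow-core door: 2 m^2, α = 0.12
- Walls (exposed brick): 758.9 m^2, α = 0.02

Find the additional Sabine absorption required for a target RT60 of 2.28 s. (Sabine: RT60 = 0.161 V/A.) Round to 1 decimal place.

Equivalent absorption area: A₁ = 3.1·0.04 + 904.7·0.10 + 5.9·0.27 + 904.7·0.04 + 2·0.12 + 758.9·0.02 = 143.793 m^2.
Target A₂ = 0.161·5699.484/2.28 = 402.464 sabins (V = 5699.484 m³).
ΔA = A₂ − A₁ = 402.464 − 143.793 = 258.7 sabins.

258.7 sabins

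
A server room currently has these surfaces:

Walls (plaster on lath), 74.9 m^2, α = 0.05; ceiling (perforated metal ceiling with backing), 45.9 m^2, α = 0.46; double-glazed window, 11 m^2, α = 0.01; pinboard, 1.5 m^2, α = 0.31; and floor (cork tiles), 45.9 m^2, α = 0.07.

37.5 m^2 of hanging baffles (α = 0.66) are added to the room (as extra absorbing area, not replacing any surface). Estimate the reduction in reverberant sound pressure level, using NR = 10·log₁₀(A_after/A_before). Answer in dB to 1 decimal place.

2.7 dB

Summing Sᵢαᵢ: 3.745 + 21.114 + 0.110 + 0.465 + 3.213 → A_before = 28.647 sabins.
Treatment contributes 37.5·0.66 = 24.750 sabins.
A_after = 28.647 + 24.750 = 53.397 sabins.
NR = 10·log₁₀(53.397/28.647) = 2.7 dB.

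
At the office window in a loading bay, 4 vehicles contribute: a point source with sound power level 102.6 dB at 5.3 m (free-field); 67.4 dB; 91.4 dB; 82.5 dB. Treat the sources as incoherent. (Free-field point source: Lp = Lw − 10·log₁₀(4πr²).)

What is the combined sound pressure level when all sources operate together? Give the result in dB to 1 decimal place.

92.1 dB

Source at 5.3 m: Lp = 102.6 − 10·log₁₀(4π·5.3²) = 102.6 − 10·log₁₀(352.989) = 77.1 dB.
Sum in the linear (power) domain: Σ 10^(Lᵢ/10) = 10^(77.1/10) + 10^(67.4/10) + 10^(91.4/10) + 10^(82.5/10) = 1.615e+09.
Combined level = 10 log₁₀(1.615e+09) = 92.1 dB.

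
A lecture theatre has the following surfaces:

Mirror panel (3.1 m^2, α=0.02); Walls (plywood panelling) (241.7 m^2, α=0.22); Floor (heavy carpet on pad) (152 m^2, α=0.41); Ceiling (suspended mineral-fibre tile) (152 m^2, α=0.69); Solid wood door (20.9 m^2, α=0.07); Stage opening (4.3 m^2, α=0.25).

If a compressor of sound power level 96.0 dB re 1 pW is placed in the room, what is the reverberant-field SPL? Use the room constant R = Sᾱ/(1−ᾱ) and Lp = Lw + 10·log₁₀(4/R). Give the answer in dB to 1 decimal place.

A = 222.974 sabins; S = 574.0 m^2.
ᾱ = 0.3885, so room constant R = A/(1−ᾱ) = 364.635 m^2.
Lp = Lw + 10 log₁₀(4/R) = 96.0 -19.60 = 76.4 dB.

76.4 dB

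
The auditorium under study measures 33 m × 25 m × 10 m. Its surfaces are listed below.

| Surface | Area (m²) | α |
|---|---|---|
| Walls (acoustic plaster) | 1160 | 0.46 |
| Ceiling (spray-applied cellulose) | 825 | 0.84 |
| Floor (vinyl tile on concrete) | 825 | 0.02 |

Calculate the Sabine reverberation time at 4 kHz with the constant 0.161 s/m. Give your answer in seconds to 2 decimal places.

Equivalent absorption area: A = 1160*0.46 + 825*0.84 + 825*0.02 = 1243.100 m².
V = 33·25·10 = 8250 m³.
T = 0.161 V/A = 0.161·8250/1243.100 = 1.07 s.

1.07 seconds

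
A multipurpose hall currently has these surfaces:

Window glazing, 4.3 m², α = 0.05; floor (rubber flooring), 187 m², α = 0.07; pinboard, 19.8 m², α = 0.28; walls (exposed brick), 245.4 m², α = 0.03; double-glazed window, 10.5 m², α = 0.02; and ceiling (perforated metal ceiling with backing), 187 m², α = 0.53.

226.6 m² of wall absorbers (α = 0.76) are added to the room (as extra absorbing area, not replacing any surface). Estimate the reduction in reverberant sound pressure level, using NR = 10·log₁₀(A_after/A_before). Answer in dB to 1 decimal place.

3.8 dB

Total absorption A_before = 4.3×0.05 + 187×0.07 + 19.8×0.28 + 245.4×0.03 + 10.5×0.02 + 187×0.53
  = 0.215 + 13.090 + 5.544 + 7.362 + 0.210 + 99.110 = 125.531 m² sabins.
Added absorption = 226.6 × 0.76 = 172.216 sabins.
A_after = 125.531 + 172.216 = 297.747 sabins.
NR = 10·log₁₀(297.747/125.531) = 3.8 dB.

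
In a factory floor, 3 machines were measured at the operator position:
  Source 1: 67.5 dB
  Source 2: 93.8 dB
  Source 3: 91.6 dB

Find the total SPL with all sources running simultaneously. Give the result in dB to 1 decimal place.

Converting to relative power and adding: 10^(67.5/10) + 10^(93.8/10) + 10^(91.6/10) = 3.85e+09.
Combined level = 10 log₁₀(3.85e+09) = 95.9 dB.

95.9 dB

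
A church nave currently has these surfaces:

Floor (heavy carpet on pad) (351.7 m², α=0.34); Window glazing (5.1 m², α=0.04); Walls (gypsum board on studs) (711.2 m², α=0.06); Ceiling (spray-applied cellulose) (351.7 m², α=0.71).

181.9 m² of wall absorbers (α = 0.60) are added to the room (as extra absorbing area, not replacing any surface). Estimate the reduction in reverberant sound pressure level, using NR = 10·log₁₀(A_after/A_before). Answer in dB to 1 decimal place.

Total absorption A_before = 351.7·0.34 + 5.1·0.04 + 711.2·0.06 + 351.7·0.71
  = 119.578 + 0.204 + 42.672 + 249.707 = 412.161 m² sabins.
Added absorption = 181.9 × 0.60 = 109.140 sabins.
New total A_after = 521.301 sabins.
Reduction = 10 log₁₀(A_after/A_before) = 10 log₁₀(1.2648) = 1.0 dB.

1.0 dB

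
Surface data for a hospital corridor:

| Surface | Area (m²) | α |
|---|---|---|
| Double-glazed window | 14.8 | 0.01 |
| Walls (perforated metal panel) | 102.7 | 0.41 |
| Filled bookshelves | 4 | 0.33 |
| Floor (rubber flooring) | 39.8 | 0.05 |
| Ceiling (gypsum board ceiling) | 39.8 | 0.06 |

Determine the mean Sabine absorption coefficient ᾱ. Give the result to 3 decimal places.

S = Σ Sᵢ = 14.8 + 102.7 + 4 + 39.8 + 39.8 = 201.1 m².
A = 14.8*0.01 + 102.7*0.41 + 4*0.33 + 39.8*0.05 + 39.8*0.06 = 47.953 sabins.
ᾱ = A/S = 0.238.

0.238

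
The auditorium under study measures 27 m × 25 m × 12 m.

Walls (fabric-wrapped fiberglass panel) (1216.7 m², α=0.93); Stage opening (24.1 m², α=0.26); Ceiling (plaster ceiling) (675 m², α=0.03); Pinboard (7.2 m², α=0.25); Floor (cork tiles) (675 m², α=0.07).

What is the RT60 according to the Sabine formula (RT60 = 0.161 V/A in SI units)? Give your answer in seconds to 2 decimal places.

1.08 s

Equivalent absorption area: A = 1216.7·0.93 + 24.1·0.26 + 675·0.03 + 7.2·0.25 + 675·0.07 = 1207.097 m².
V = 27·25·12 = 8100 m³.
Sabine: RT60 = 0.161 × 8100 / 1207.097 = 1.08 s.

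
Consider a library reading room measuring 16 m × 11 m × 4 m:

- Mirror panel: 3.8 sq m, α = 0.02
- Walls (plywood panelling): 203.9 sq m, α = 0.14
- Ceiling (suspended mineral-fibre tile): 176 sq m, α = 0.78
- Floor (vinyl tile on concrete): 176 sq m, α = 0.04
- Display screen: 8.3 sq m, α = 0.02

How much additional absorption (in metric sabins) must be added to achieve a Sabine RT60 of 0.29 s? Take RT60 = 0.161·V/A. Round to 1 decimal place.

Equivalent absorption area: A₁ = 3.8×0.02 + 203.9×0.14 + 176×0.78 + 176×0.04 + 8.3×0.02 = 173.108 sq m.
V = 704 m³. Required absorption A₂ = 0.161 × 704 / 0.29 = 390.841 sabins.
Shortfall: 390.841 − 173.108 = 217.7 sabins.

217.7 sabins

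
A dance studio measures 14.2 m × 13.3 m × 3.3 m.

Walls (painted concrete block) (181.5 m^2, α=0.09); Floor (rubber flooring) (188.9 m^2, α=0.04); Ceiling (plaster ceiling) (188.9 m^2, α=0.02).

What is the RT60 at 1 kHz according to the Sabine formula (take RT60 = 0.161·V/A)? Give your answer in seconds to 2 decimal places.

Total absorption A = 181.5*0.09 + 188.9*0.04 + 188.9*0.02
  = 16.335 + 7.556 + 3.778 = 27.669 m^2 sabins.
Volume V = 14.2 × 13.3 × 3.3 = 623.238 m³.
T = 0.161 V/A = 0.161·623.238/27.669 = 3.63 s.

3.63 sec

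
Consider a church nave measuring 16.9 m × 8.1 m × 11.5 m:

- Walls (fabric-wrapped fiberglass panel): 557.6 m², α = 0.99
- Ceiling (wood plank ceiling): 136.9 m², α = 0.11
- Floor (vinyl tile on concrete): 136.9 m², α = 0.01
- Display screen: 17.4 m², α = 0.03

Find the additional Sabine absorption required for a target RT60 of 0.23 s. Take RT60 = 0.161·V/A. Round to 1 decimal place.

533.0 sabins

Summing Sᵢαᵢ: 552.024 + 15.059 + 1.369 + 0.522 → A₁ = 568.974 sabins.
Target A₂ = 0.161·1574.235/0.23 = 1101.964 sabins (V = 1574.235 m³).
Additional absorption ΔA = 1101.964 − 568.974 = 533.0 sabins.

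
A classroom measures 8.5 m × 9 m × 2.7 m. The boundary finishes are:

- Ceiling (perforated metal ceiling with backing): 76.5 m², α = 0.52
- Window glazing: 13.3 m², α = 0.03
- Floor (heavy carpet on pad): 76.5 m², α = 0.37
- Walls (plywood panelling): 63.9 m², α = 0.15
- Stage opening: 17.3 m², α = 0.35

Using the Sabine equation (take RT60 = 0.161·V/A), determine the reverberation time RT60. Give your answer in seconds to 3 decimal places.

Equivalent absorption area: A = 76.5*0.52 + 13.3*0.03 + 76.5*0.37 + 63.9*0.15 + 17.3*0.35 = 84.124 m².
Volume V = 8.5 × 9 × 2.7 = 206.55 m³.
T = 0.161 V/A = 0.161·206.55/84.124 = 0.395 s.

0.395 s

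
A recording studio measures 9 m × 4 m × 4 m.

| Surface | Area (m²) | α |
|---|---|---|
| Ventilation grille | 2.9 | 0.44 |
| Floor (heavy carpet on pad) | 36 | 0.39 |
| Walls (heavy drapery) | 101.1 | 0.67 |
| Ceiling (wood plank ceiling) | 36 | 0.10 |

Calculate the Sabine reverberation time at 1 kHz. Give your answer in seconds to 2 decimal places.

A = Σ Sᵢαᵢ = 2.9·0.44 + 36·0.39 + 101.1·0.67 + 36·0.10 = 86.653 sabins.
Volume V = 9 × 4 × 4 = 144 m³.
RT60 = 0.161 · V / A = 0.161 × 144 / 86.653 = 0.27 s.

0.27 s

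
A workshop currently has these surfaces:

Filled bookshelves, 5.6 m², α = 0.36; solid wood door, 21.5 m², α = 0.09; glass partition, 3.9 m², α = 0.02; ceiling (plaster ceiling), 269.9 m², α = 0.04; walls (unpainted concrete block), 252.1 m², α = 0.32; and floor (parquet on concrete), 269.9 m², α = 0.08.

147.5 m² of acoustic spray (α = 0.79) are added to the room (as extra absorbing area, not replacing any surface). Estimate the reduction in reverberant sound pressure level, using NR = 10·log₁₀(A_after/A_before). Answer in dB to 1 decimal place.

3.0 dB

A_before = Σ Sᵢαᵢ = 5.6×0.36 + 21.5×0.09 + 3.9×0.02 + 269.9×0.04 + 252.1×0.32 + 269.9×0.08 = 117.089 sabins.
Added absorption = 147.5 × 0.79 = 116.525 sabins.
A_after = 117.089 + 116.525 = 233.614 sabins.
NR = 10·log₁₀(233.614/117.089) = 3.0 dB.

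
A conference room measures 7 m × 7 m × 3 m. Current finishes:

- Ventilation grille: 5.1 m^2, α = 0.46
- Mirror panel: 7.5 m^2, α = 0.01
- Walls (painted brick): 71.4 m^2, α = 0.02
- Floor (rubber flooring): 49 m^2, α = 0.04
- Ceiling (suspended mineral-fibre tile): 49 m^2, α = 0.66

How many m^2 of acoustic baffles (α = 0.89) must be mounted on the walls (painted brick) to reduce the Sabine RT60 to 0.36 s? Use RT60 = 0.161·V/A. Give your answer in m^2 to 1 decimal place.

Summing Sᵢαᵢ: 2.346 + 0.075 + 1.428 + 1.960 + 32.340 → A₁ = 38.149 sabins.
V = 147 m³. Target absorption A₂ = 0.161 × 147 / 0.36 = 65.742 sabins.
ΔA needed = 65.742 − 38.149 = 27.593 sabins.
Net gain per m^2: Δα = 0.89 − 0.02 = 0.87.
Panel area = 27.593 / 0.87 = 31.7 m^2.

31.7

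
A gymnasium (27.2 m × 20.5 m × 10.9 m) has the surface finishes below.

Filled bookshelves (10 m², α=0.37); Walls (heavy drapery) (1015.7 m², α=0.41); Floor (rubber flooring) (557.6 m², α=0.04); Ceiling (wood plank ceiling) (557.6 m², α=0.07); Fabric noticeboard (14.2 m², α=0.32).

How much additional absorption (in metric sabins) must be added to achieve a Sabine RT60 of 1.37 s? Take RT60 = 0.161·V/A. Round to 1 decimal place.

228.2 sabins

Equivalent absorption area: A₁ = 10×0.37 + 1015.7×0.41 + 557.6×0.04 + 557.6×0.07 + 14.2×0.32 = 486.017 m².
V = 6077.84 m³. Required absorption A₂ = 0.161 × 6077.84 / 1.37 = 714.257 sabins.
Additional absorption ΔA = 714.257 − 486.017 = 228.2 sabins.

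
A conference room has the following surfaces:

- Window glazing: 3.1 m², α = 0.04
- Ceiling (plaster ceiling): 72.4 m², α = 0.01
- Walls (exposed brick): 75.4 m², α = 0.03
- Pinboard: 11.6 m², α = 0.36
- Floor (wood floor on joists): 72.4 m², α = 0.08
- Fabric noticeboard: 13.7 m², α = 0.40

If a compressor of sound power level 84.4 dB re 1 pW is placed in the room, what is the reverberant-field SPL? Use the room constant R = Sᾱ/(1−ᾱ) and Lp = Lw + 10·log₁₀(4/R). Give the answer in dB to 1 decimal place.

77.4 dB

A = 18.558 sabins; S = 248.6 m².
ᾱ = 18.558/248.6 = 0.0747; R = Sᾱ/(1−ᾱ) = 18.558/(1−0.0747) = 20.056 m².
Lp = Lw + 10 log₁₀(4/R) = 84.4 -7.00 = 77.4 dB.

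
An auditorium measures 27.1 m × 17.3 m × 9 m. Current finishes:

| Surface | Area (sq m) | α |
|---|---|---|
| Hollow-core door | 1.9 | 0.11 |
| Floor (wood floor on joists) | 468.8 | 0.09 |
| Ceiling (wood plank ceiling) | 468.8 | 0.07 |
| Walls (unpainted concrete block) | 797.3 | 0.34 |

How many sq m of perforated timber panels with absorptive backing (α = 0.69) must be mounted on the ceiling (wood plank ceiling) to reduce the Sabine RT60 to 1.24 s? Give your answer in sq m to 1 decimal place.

Summing Sᵢαᵢ: 0.209 + 42.192 + 32.816 + 271.082 → A₁ = 346.299 sabins.
V = 4219.47 m³. Target absorption A₂ = 0.161 × 4219.47 / 1.24 = 547.851 sabins.
ΔA needed = 547.851 − 346.299 = 201.552 sabins.
Each sq m of panel replacing the ceiling (wood plank ceiling) adds (0.69 − 0.07) = 0.62 sabins.
Area = ΔA/Δα = 201.552/0.62 = 325.1 sq m.

325.1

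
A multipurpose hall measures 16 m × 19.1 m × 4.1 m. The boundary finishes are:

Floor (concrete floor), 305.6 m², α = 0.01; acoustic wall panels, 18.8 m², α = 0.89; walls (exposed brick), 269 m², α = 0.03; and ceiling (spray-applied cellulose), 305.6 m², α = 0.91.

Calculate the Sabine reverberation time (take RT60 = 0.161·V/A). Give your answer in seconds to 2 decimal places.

0.66 s

Equivalent absorption area: A = 305.6*0.01 + 18.8*0.89 + 269*0.03 + 305.6*0.91 = 305.954 m².
Volume V = 16 × 19.1 × 4.1 = 1252.96 m³.
T = 0.161 V/A = 0.161·1252.96/305.954 = 0.66 s.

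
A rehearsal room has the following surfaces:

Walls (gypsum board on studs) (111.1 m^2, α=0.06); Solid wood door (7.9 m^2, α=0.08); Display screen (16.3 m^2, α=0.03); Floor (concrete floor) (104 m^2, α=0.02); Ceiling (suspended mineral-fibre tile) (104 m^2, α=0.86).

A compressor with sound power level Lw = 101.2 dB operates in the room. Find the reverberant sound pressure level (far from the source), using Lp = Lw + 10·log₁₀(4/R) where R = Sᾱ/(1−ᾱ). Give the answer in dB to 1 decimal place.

Σ(Sᵢαᵢ) = 111.1·0.06 + 7.9·0.08 + 16.3·0.03 + 104·0.02 + 104·0.86 = 99.307; total area S = 343.3 m^2.
ᾱ = 99.307/343.3 = 0.2893; R = Sᾱ/(1−ᾱ) = 99.307/(1−0.2893) = 139.731 m^2.
Lp = Lw + 10 log₁₀(4/R) = 101.2 -15.43 = 85.8 dB.

85.8 dB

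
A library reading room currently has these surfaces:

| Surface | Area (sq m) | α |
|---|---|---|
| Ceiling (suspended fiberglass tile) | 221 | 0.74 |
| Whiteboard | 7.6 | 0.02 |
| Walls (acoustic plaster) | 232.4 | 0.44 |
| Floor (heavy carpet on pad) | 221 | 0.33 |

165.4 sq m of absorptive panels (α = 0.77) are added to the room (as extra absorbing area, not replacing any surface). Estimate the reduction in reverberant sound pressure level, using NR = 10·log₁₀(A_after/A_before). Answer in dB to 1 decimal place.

1.4 dB

A_before = Σ Sᵢαᵢ = 221×0.74 + 7.6×0.02 + 232.4×0.44 + 221×0.33 = 338.878 sabins.
Treatment contributes 165.4·0.77 = 127.358 sabins.
A_after = 338.878 + 127.358 = 466.236 sabins.
NR = 10·log₁₀(466.236/338.878) = 1.4 dB.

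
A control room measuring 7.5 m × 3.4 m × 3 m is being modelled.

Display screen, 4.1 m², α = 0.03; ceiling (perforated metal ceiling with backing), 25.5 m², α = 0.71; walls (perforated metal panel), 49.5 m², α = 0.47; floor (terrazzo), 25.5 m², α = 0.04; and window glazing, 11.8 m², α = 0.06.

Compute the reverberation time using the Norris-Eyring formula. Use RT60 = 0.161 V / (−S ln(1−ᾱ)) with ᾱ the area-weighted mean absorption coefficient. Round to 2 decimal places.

S = Σ Sᵢ = 116.4 m².
Σ(Sᵢαᵢ) = 4.1×0.03 + 25.5×0.71 + 49.5×0.47 + 25.5×0.04 + 11.8×0.06 = 43.221.
Mean coefficient ᾱ = A/S = 0.3713.
−S·ln(1−ᾱ) = −116.4 × ln(1 − 0.3713) = 54.021.
V = 7.5 × 3.4 × 3 = 76.5 m³.
T = 0.161·V/[−S·ln(1−ᾱ)] = 0.161·76.5/54.021 = 0.23 s.

0.23 s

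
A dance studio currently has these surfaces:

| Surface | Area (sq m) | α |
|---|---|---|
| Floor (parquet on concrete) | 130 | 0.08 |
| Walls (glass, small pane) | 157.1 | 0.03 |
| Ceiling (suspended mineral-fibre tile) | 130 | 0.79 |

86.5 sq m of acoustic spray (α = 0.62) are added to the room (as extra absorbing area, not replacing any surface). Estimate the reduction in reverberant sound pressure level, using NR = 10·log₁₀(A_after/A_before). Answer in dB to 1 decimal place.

1.6 dB

Summing Sᵢαᵢ: 10.400 + 4.713 + 102.700 → A_before = 117.813 sabins.
Added absorption = 86.5 × 0.62 = 53.630 sabins.
A_after = 117.813 + 53.630 = 171.443 sabins.
Reduction = 10 log₁₀(A_after/A_before) = 10 log₁₀(1.4552) = 1.6 dB.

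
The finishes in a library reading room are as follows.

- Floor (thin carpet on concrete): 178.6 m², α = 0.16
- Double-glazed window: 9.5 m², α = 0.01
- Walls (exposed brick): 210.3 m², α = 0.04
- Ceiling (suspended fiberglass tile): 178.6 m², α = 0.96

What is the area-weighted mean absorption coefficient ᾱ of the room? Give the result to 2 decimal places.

Total surface area S = 577.0 m².
Σ(Sᵢαᵢ) = 178.6·0.16 + 9.5·0.01 + 210.3·0.04 + 178.6·0.96 = 208.539.
ᾱ = 208.539 / 577.0 = 0.36.

0.36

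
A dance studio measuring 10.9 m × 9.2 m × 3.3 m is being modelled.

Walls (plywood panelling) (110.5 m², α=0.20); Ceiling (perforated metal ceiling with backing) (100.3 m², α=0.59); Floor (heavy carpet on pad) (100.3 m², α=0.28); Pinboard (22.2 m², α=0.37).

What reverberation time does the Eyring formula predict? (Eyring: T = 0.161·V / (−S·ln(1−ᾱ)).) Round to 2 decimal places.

0.37 sec

S = Σ Sᵢ = 333.3 m².
Σ(Sᵢαᵢ) = 110.5·0.20 + 100.3·0.59 + 100.3·0.28 + 22.2·0.37 = 117.575.
Mean coefficient ᾱ = A/S = 0.3528.
−S·ln(1−ᾱ) = −333.3 × ln(1 − 0.3528) = 145.019.
V = 10.9 × 9.2 × 3.3 = 330.924 m³.
T = 0.161·V/[−S·ln(1−ᾱ)] = 0.161·330.924/145.019 = 0.37 s.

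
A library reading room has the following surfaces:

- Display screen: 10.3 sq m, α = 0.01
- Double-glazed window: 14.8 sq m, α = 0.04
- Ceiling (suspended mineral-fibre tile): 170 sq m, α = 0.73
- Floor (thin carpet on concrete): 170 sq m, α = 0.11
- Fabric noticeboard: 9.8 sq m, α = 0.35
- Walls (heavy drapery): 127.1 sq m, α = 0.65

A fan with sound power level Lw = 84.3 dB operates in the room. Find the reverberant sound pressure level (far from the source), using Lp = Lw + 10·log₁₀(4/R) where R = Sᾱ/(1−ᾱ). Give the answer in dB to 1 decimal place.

64.1 dB

A = 229.540 sabins; S = 502.0 sq m.
ᾱ = 0.4573, so room constant R = A/(1−ᾱ) = 422.959 sq m.
Lp = Lw + 10 log₁₀(4/R) = 84.3 -20.24 = 64.1 dB.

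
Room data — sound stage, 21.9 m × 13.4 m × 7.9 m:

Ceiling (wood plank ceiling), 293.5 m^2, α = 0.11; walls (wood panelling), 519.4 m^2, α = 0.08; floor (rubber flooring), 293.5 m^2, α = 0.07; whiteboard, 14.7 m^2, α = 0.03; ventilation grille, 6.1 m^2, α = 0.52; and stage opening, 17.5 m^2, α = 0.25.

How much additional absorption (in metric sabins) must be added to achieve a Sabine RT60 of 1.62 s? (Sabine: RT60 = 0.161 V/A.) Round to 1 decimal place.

128.0 sabins

Summing Sᵢαᵢ: 32.285 + 41.552 + 20.545 + 0.441 + 3.172 + 4.375 → A₁ = 102.370 sabins.
For T = 1.62 s, need A₂ = 0.161·V/T = 0.161·2318.334/1.62 = 230.402 sabins.
ΔA = A₂ − A₁ = 230.402 − 102.370 = 128.0 sabins.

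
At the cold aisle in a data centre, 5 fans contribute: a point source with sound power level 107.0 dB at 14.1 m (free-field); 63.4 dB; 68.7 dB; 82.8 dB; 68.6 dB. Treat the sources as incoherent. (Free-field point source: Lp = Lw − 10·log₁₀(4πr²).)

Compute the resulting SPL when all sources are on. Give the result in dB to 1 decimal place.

Source at 14.1 m: Lp = 107.0 − 10·log₁₀(4π·14.1²) = 107.0 − 10·log₁₀(2498.320) = 73.0 dB.
Σ 10^(Lᵢ/10) = 2.273e+08.
L_total = 10·log₁₀(2.273e+08) = 83.6 dB.

83.6 dB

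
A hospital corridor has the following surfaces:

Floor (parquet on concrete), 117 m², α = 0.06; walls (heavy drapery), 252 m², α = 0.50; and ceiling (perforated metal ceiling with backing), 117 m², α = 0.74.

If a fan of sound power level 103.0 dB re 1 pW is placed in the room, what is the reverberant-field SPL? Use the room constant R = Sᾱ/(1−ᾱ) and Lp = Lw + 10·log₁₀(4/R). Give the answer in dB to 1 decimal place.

83.0 dB

Σ(Sᵢαᵢ) = 117×0.06 + 252×0.50 + 117×0.74 = 219.600; total area S = 486.0 m².
ᾱ = 0.4519, so room constant R = A/(1−ᾱ) = 400.657 m².
Lp = 103.0 + 10·log₁₀(4/400.657) = 103.0 + (-20.01) = 83.0 dB.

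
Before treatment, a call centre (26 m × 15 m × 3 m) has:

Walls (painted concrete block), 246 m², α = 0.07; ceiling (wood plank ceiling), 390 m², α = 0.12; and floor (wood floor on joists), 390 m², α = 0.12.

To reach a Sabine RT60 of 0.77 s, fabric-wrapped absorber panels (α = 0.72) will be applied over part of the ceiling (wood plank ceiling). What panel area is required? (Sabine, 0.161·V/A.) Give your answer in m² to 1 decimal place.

Total absorption A₁ = 246×0.07 + 390×0.12 + 390×0.12
  = 17.220 + 46.800 + 46.800 = 110.820 m² sabins.
Required A₂ = 0.161·1170/0.77 = 244.636 sabins.
Absorption to add: 244.636 − 110.820 = 133.816 sabins.
Each m² of panel replacing the ceiling (wood plank ceiling) adds (0.72 − 0.12) = 0.60 sabins.
Panel area = 133.816 / 0.60 = 223.0 m².

223.0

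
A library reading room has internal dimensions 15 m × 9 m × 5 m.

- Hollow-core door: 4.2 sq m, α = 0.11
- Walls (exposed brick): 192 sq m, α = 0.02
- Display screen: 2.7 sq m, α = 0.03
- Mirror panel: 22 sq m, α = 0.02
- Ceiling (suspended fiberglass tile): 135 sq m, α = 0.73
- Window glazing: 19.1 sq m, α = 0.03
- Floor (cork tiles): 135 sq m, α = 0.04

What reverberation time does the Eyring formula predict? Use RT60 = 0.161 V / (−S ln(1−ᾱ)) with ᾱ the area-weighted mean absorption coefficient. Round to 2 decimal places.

Total surface area S = 4.2 + 192 + 2.7 + 22 + 135 + 19.1 + 135 = 510.0 sq m.
Σ(Sᵢαᵢ) = 4.2·0.11 + 192·0.02 + 2.7·0.03 + 22·0.02 + 135·0.73 + 19.1·0.03 + 135·0.04 = 109.346.
ᾱ = 109.346 / 510.0 = 0.2144.
−S·ln(1−ᾱ) = −510.0 × ln(1 − 0.2144) = 123.067.
V = 15 × 9 × 5 = 675 m³.
T = 0.161·V/[−S·ln(1−ᾱ)] = 0.161·675/123.067 = 0.88 s.

0.88 seconds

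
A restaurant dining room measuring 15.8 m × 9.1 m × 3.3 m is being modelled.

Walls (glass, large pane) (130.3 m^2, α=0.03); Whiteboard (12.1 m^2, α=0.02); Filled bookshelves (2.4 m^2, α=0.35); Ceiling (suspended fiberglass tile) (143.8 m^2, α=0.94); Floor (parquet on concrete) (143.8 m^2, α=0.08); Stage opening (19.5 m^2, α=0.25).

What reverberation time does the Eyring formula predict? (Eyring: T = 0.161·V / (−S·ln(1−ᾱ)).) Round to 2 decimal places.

Total surface area S = 130.3 + 12.1 + 2.4 + 143.8 + 143.8 + 19.5 = 451.9 m^2.
Absorption A = 130.3·0.03 + 12.1·0.02 + 2.4·0.35 + 143.8·0.94 + 143.8·0.08 + 19.5·0.25 = 156.542 sabins.
ᾱ = 156.542 / 451.9 = 0.3464.
−S·ln(1−ᾱ) = −451.9 × ln(1 − 0.3464) = 192.175.
V = 15.8 × 9.1 × 3.3 = 474.474 m³.
RT60 = 0.161 × 474.474 / 192.175 = 0.40 s.

0.40 seconds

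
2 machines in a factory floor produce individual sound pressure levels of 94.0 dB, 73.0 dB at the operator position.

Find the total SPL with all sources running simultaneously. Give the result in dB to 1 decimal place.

Sum in the linear (power) domain: Σ 10^(Lᵢ/10) = 10^(94.0/10) + 10^(73.0/10) = 2.532e+09.
Back to dB: 10·log₁₀ Σ = 94.0 dB.

94.0 dB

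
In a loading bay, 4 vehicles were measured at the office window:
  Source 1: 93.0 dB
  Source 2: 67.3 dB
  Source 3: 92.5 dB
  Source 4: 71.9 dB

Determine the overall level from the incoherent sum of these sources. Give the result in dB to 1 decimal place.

Sum in the linear (power) domain: Σ 10^(Lᵢ/10) = 10^(93.0/10) + 10^(67.3/10) + 10^(92.5/10) + 10^(71.9/10) = 3.794e+09.
Back to dB: 10·log₁₀ Σ = 95.8 dB.

95.8 dB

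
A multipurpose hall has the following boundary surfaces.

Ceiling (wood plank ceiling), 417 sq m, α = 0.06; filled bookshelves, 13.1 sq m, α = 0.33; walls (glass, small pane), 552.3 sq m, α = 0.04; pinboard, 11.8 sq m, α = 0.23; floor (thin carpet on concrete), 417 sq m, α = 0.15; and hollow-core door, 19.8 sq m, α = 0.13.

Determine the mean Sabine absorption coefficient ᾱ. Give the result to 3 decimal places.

S = Σ Sᵢ = 417 + 13.1 + 552.3 + 11.8 + 417 + 19.8 = 1431.0 sq m.
A = 417×0.06 + 13.1×0.33 + 552.3×0.04 + 11.8×0.23 + 417×0.15 + 19.8×0.13 = 119.273 sabins.
ᾱ = 119.273 / 1431.0 = 0.083.

0.083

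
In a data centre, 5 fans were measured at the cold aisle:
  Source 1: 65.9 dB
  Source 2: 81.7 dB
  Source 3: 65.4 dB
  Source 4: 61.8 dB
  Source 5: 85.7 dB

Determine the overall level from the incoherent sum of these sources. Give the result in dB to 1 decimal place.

87.2 dB

Σ 10^(Lᵢ/10) = 5.283e+08.
Combined level = 10 log₁₀(5.283e+08) = 87.2 dB.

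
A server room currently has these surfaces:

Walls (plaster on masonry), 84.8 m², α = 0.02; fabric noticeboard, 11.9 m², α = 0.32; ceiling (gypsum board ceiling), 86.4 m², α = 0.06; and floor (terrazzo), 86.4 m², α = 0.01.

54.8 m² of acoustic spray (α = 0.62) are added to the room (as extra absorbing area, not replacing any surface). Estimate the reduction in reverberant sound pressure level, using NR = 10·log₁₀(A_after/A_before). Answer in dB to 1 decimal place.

6.0 dB

Total absorption A_before = 84.8·0.02 + 11.9·0.32 + 86.4·0.06 + 86.4·0.01
  = 1.696 + 3.808 + 5.184 + 0.864 = 11.552 m² sabins.
Added absorption = 54.8 × 0.62 = 33.976 sabins.
New total A_after = 45.528 sabins.
NR = 10·log₁₀(45.528/11.552) = 6.0 dB.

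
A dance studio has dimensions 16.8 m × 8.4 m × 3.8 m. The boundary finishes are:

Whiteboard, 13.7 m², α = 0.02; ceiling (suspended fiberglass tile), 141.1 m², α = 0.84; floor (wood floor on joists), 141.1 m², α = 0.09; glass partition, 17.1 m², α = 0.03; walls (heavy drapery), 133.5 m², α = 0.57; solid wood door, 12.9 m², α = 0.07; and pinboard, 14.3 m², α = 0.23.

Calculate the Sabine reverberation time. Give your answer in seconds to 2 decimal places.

A = Σ Sᵢαᵢ = 13.7×0.02 + 141.1×0.84 + 141.1×0.09 + 17.1×0.03 + 133.5×0.57 + 12.9×0.07 + 14.3×0.23 = 212.297 sabins.
Room volume: 536.256 m³.
RT60 = 0.161 · V / A = 0.161 × 536.256 / 212.297 = 0.41 s.

0.41 seconds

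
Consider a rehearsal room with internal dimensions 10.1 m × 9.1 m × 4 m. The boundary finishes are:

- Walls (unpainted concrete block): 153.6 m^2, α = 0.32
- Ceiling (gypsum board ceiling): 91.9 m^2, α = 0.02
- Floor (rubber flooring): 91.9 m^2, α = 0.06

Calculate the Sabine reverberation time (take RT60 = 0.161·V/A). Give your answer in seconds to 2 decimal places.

A = Σ Sᵢαᵢ = 153.6*0.32 + 91.9*0.02 + 91.9*0.06 = 56.504 sabins.
V = 10.1·9.1·4 = 367.64 m³.
RT60 = 0.161 · V / A = 0.161 × 367.64 / 56.504 = 1.05 s.

1.05 s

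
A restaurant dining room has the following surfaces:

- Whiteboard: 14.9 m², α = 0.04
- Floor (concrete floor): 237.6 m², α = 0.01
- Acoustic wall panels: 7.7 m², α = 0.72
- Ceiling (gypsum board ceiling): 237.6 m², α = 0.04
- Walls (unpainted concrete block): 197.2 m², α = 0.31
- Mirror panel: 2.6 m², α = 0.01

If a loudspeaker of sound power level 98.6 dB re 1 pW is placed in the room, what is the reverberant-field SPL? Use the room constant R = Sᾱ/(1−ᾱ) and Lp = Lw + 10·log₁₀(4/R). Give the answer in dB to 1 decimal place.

Σ(Sᵢαᵢ) = 14.9×0.04 + 237.6×0.01 + 7.7×0.72 + 237.6×0.04 + 197.2×0.31 + 2.6×0.01 = 79.178; total area S = 697.6 m².
ᾱ = 79.178/697.6 = 0.1135; R = Sᾱ/(1−ᾱ) = 79.178/(1−0.1135) = 89.315 m².
Lp = Lw + 10 log₁₀(4/R) = 98.6 -13.49 = 85.1 dB.

85.1 dB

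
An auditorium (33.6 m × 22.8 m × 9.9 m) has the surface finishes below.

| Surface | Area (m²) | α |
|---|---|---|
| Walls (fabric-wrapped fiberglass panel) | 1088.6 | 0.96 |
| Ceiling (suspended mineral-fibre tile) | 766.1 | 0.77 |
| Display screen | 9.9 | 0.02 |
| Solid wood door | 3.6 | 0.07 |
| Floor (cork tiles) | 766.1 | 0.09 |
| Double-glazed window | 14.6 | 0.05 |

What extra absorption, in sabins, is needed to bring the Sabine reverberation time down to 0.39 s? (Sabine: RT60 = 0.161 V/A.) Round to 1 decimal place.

Equivalent absorption area: A₁ = 1088.6×0.96 + 766.1×0.77 + 9.9×0.02 + 3.6×0.07 + 766.1×0.09 + 14.6×0.05 = 1705.082 m².
V = 7584.192 m³. Required absorption A₂ = 0.161 × 7584.192 / 0.39 = 3130.910 sabins.
Additional absorption ΔA = 3130.910 − 1705.082 = 1425.8 sabins.

1425.8 sabins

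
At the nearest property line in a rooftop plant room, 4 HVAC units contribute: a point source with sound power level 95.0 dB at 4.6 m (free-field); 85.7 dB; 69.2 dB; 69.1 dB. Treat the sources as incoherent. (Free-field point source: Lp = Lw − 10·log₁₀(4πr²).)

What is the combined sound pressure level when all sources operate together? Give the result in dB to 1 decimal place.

86.0 dB

Source at 4.6 m: Lp = 95.0 − 10·log₁₀(4π·4.6²) = 95.0 − 10·log₁₀(265.904) = 70.8 dB.
Σ 10^(Lᵢ/10) = 4e+08.
L_total = 10·log₁₀(4e+08) = 86.0 dB.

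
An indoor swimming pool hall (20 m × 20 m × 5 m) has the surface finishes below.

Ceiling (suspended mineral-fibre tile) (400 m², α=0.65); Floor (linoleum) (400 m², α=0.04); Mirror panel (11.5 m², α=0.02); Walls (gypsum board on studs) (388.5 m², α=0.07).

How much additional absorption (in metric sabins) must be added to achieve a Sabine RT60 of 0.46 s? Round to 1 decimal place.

Total absorption A₁ = 400·0.65 + 400·0.04 + 11.5·0.02 + 388.5·0.07
  = 260.000 + 16.000 + 0.230 + 27.195 = 303.425 m² sabins.
Target A₂ = 0.161·2000/0.46 = 700.000 sabins (V = 2000 m³).
ΔA = A₂ − A₁ = 700.000 − 303.425 = 396.6 sabins.

396.6 sabins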